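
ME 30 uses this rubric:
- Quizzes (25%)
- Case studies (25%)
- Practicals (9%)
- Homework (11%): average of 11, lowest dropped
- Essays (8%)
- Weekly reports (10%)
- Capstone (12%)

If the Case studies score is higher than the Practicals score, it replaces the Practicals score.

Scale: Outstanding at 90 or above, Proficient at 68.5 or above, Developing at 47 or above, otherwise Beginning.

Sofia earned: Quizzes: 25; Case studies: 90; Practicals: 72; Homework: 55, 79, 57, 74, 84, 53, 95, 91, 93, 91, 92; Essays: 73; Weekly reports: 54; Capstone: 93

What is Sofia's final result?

Developing

Homework: drop 53 → average of remaining 10 = 811/10 = 81.1
Case studies (90) > Practicals (72), so Practicals counts as 90.
Weighted total:
  Quizzes 25 × 0.25 = 6.25
  Case studies 90 × 0.25 = 22.5
  Practicals 90 × 0.09 = 8.1
  Homework 81.1 × 0.11 = 8.921
  Essays 73 × 0.08 = 5.84
  Weekly reports 54 × 0.1 = 5.4
  Capstone 93 × 0.12 = 11.16
Sum = 68.171
68.171 is ≥ 47 and < 68.5 → Developing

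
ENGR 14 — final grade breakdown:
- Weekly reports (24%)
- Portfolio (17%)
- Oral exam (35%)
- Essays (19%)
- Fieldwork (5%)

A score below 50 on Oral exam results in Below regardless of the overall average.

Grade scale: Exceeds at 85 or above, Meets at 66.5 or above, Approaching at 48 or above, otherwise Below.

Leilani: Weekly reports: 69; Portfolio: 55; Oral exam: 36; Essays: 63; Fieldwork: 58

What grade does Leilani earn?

Below

Oral exam score 36 < 50: minimum not met.
Weighted total:
  Weekly reports 69 × 0.24 = 16.56
  Portfolio 55 × 0.17 = 9.35
  Oral exam 36 × 0.35 = 12.6
  Essays 63 × 0.19 = 11.97
  Fieldwork 58 × 0.05 = 2.9
Sum = 53.38
Because the Oral exam minimum was not met, the result is Below.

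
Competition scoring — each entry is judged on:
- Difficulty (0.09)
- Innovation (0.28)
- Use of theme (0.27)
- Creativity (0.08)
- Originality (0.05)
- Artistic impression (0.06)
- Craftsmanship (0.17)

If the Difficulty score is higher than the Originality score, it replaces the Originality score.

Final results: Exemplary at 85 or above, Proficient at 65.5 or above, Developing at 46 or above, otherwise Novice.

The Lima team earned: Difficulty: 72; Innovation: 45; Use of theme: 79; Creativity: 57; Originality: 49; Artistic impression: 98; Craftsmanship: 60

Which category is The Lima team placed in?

Developing

Difficulty (72) > Originality (49), so Originality counts as 72.
Weighted total:
  Difficulty 72 × 0.09 = 6.48
  Innovation 45 × 0.28 = 12.6
  Use of theme 79 × 0.27 = 21.33
  Creativity 57 × 0.08 = 4.56
  Originality 72 × 0.05 = 3.6
  Artistic impression 98 × 0.06 = 5.88
  Craftsmanship 60 × 0.17 = 10.2
Sum = 64.65
64.65 is ≥ 46 and < 65.5 → Developing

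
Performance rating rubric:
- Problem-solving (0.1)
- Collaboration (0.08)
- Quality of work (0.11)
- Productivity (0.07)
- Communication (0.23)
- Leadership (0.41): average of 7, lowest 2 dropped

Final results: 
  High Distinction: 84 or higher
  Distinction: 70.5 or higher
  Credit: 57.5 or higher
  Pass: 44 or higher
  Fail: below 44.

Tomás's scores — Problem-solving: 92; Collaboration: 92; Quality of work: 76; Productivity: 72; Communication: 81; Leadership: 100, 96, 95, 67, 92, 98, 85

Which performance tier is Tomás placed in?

Leadership: drop 67, 85 → average of remaining 5 = 481/5 = 96.2
Weighted total:
  Problem-solving 92 × 0.1 = 9.2
  Collaboration 92 × 0.08 = 7.36
  Quality of work 76 × 0.11 = 8.36
  Productivity 72 × 0.07 = 5.04
  Communication 81 × 0.23 = 18.63
  Leadership 96.2 × 0.41 = 39.442
Sum = 88.032
88.032 ≥ 84 → High Distinction

High Distinction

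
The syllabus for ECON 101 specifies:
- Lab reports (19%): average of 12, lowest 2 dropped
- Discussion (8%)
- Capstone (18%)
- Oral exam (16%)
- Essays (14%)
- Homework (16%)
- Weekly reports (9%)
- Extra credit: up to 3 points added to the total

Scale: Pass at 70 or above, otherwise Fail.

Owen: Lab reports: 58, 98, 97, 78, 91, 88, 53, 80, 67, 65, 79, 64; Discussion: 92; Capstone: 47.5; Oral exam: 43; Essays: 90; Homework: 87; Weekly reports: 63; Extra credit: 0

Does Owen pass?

Lab reports: drop 53, 58 → average of remaining 10 = 807/10 = 80.7
Weighted total:
  Lab reports 80.7 × 0.19 = 15.333
  Discussion 92 × 0.08 = 7.36
  Capstone 47.5 × 0.18 = 8.55
  Oral exam 43 × 0.16 = 6.88
  Essays 90 × 0.14 = 12.6
  Homework 87 × 0.16 = 13.92
  Weekly reports 63 × 0.09 = 5.67
Sum = 70.313
Extra credit: 70.313 + 0 = 70.313
70.313 ≥ 70 → Pass

Pass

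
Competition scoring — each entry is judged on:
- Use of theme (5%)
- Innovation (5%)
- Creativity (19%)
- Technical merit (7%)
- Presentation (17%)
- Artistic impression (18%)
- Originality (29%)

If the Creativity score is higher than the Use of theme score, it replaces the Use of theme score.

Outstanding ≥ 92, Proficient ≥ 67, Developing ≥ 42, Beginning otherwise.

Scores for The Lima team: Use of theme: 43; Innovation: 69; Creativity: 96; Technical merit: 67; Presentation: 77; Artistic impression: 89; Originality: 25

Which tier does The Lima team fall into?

Creativity (96) > Use of theme (43), so Use of theme counts as 96.
Weighted total:
  Use of theme 96 × 0.05 = 4.8
  Innovation 69 × 0.05 = 3.45
  Creativity 96 × 0.19 = 18.24
  Technical merit 67 × 0.07 = 4.69
  Presentation 77 × 0.17 = 13.09
  Artistic impression 89 × 0.18 = 16.02
  Originality 25 × 0.29 = 7.25
Sum = 67.54
67.54 is ≥ 67 and < 92 → Proficient

Proficient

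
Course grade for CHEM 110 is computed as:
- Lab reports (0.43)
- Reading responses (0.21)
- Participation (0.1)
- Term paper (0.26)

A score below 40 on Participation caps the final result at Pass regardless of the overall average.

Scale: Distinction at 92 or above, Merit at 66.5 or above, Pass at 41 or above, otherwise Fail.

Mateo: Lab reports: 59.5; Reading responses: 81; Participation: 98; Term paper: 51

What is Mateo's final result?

Pass

Participation score 98 ≥ 40: minimum met.
Weighted total:
  Lab reports 59.5 × 0.43 = 25.585
  Reading responses 81 × 0.21 = 17.01
  Participation 98 × 0.1 = 9.8
  Term paper 51 × 0.26 = 13.26
Sum = 65.655
65.655 is ≥ 41 and < 66.5 → Pass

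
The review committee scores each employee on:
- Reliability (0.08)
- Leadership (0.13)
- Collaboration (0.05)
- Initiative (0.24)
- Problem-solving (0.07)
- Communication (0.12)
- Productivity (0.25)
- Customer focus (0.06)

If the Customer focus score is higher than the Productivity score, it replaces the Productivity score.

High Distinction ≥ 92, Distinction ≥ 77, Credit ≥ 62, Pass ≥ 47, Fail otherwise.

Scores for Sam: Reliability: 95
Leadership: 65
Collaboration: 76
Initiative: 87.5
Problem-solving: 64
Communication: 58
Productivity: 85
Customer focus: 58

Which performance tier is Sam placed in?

Distinction

Customer focus (58) ≤ Productivity (85), so Productivity stays at 85.
Weighted total:
  Reliability 95 × 0.08 = 7.6
  Leadership 65 × 0.13 = 8.45
  Collaboration 76 × 0.05 = 3.8
  Initiative 87.5 × 0.24 = 21
  Problem-solving 64 × 0.07 = 4.48
  Communication 58 × 0.12 = 6.96
  Productivity 85 × 0.25 = 21.25
  Customer focus 58 × 0.06 = 3.48
Sum = 77.02
77.02 is ≥ 77 and < 92 → Distinction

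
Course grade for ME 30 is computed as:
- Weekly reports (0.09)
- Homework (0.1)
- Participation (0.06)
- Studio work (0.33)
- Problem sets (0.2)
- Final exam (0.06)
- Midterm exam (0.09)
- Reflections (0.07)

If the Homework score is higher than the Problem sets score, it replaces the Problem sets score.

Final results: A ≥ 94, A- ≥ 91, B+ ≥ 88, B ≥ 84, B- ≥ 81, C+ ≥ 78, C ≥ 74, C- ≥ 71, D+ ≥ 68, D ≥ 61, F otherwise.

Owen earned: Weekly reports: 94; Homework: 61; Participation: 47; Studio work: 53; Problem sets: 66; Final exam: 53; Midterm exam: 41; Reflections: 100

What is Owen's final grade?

Homework (61) ≤ Problem sets (66), so Problem sets stays at 66.
Weighted total:
  Weekly reports 94 × 0.09 = 8.46
  Homework 61 × 0.1 = 6.1
  Participation 47 × 0.06 = 2.82
  Studio work 53 × 0.33 = 17.49
  Problem sets 66 × 0.2 = 13.2
  Final exam 53 × 0.06 = 3.18
  Midterm exam 41 × 0.09 = 3.69
  Reflections 100 × 0.07 = 7
Sum = 61.94
61.94 is ≥ 61 and < 68 → D

D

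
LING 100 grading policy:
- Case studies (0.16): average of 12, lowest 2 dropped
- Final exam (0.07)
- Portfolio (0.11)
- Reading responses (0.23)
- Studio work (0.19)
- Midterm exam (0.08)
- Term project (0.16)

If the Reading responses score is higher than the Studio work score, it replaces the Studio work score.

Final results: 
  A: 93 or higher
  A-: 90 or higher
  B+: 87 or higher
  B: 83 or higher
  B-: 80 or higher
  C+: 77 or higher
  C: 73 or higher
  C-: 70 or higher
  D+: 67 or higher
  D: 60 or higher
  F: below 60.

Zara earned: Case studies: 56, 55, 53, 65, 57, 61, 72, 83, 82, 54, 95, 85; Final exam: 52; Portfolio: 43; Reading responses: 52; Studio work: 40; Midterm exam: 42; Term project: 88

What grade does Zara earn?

Case studies: drop 53, 54 → average of remaining 10 = 711/10 = 71.1
Reading responses (52) > Studio work (40), so Studio work counts as 52.
Weighted total:
  Case studies 71.1 × 0.16 = 11.376
  Final exam 52 × 0.07 = 3.64
  Portfolio 43 × 0.11 = 4.73
  Reading responses 52 × 0.23 = 11.96
  Studio work 52 × 0.19 = 9.88
  Midterm exam 42 × 0.08 = 3.36
  Term project 88 × 0.16 = 14.08
Sum = 59.026
59.026 < 60 → F

F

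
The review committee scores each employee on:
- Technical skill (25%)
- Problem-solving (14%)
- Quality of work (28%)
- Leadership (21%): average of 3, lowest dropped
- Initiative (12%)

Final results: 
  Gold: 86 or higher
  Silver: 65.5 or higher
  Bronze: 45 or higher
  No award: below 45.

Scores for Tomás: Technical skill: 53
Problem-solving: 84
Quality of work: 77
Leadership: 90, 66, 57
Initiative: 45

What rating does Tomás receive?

Leadership: drop 57 → average of remaining 2 = 156/2 = 78
Weighted total:
  Technical skill 53 × 0.25 = 13.25
  Problem-solving 84 × 0.14 = 11.76
  Quality of work 77 × 0.28 = 21.56
  Leadership 78 × 0.21 = 16.38
  Initiative 45 × 0.12 = 5.4
Sum = 68.35
68.35 is ≥ 65.5 and < 86 → Silver

Silver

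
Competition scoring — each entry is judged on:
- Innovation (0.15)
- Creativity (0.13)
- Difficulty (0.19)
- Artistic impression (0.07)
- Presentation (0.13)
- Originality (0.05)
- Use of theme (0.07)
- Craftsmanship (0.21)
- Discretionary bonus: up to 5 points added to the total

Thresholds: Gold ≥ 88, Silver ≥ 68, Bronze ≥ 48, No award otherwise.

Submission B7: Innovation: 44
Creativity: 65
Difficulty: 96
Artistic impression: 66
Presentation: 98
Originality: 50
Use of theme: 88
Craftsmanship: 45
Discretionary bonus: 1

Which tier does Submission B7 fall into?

Silver

Weighted total:
  Innovation 44 × 0.15 = 6.6
  Creativity 65 × 0.13 = 8.45
  Difficulty 96 × 0.19 = 18.24
  Artistic impression 66 × 0.07 = 4.62
  Presentation 98 × 0.13 = 12.74
  Originality 50 × 0.05 = 2.5
  Use of theme 88 × 0.07 = 6.16
  Craftsmanship 45 × 0.21 = 9.45
Sum = 68.76
Discretionary bonus: 68.76 + 1 = 69.76
69.76 is ≥ 68 and < 88 → Silver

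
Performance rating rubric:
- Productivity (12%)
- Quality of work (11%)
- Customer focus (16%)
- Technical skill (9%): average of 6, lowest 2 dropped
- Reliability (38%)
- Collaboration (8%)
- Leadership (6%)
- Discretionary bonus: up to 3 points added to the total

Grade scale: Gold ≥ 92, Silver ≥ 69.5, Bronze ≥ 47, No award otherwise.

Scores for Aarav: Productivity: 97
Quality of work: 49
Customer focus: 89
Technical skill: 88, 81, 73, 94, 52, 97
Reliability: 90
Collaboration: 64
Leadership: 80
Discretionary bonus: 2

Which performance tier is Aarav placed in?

Technical skill: drop 52, 73 → average of remaining 4 = 360/4 = 90
Weighted total:
  Productivity 97 × 0.12 = 11.64
  Quality of work 49 × 0.11 = 5.39
  Customer focus 89 × 0.16 = 14.24
  Technical skill 90 × 0.09 = 8.1
  Reliability 90 × 0.38 = 34.2
  Collaboration 64 × 0.08 = 5.12
  Leadership 80 × 0.06 = 4.8
Sum = 83.49
Discretionary bonus: 83.49 + 2 = 85.49
85.49 is ≥ 69.5 and < 92 → Silver

Silver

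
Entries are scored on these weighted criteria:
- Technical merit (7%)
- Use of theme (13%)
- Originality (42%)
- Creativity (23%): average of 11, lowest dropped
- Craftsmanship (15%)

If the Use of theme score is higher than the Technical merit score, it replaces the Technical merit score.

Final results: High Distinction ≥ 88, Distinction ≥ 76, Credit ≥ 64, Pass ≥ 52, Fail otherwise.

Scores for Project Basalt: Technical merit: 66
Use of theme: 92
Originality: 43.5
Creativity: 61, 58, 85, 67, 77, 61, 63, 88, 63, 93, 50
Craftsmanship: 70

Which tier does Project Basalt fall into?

Pass

Creativity: drop 50 → average of remaining 10 = 716/10 = 71.6
Use of theme (92) > Technical merit (66), so Technical merit counts as 92.
Weighted total:
  Technical merit 92 × 0.07 = 6.44
  Use of theme 92 × 0.13 = 11.96
  Originality 43.5 × 0.42 = 18.27
  Creativity 71.6 × 0.23 = 16.468
  Craftsmanship 70 × 0.15 = 10.5
Sum = 63.638
63.638 is ≥ 52 and < 64 → Pass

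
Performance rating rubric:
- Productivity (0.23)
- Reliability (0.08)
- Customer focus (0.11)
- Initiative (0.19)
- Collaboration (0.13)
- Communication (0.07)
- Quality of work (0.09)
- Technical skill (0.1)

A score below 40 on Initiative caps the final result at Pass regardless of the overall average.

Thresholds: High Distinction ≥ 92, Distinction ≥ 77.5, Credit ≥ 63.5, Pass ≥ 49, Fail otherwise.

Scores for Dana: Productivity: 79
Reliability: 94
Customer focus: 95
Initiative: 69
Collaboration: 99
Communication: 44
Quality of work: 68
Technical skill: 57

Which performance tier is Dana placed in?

Credit

Initiative score 69 ≥ 40: minimum met.
Weighted total:
  Productivity 79 × 0.23 = 18.17
  Reliability 94 × 0.08 = 7.52
  Customer focus 95 × 0.11 = 10.45
  Initiative 69 × 0.19 = 13.11
  Collaboration 99 × 0.13 = 12.87
  Communication 44 × 0.07 = 3.08
  Quality of work 68 × 0.09 = 6.12
  Technical skill 57 × 0.1 = 5.7
Sum = 77.02
77.02 is ≥ 63.5 and < 77.5 → Credit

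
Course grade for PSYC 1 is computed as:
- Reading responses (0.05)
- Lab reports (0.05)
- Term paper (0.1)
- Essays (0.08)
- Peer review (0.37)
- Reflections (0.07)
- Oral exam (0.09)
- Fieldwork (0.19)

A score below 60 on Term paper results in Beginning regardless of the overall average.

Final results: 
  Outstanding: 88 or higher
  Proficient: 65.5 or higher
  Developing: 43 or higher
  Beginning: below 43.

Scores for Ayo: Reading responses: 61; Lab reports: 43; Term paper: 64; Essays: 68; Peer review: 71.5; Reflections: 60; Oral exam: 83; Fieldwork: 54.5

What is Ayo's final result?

Proficient

Term paper score 64 ≥ 60: minimum met.
Weighted total:
  Reading responses 61 × 0.05 = 3.05
  Lab reports 43 × 0.05 = 2.15
  Term paper 64 × 0.1 = 6.4
  Essays 68 × 0.08 = 5.44
  Peer review 71.5 × 0.37 = 26.455
  Reflections 60 × 0.07 = 4.2
  Oral exam 83 × 0.09 = 7.47
  Fieldwork 54.5 × 0.19 = 10.355
Sum = 65.52
65.52 is ≥ 65.5 and < 88 → Proficient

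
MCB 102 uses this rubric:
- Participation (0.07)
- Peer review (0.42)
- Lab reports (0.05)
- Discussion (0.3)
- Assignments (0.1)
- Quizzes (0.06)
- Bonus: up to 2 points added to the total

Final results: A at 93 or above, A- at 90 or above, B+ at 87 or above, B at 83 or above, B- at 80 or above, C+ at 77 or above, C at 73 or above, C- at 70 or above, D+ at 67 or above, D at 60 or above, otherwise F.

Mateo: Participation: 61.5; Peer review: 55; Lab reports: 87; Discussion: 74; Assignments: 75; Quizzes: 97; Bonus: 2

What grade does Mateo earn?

D+

Weighted total:
  Participation 61.5 × 0.07 = 4.305
  Peer review 55 × 0.42 = 23.1
  Lab reports 87 × 0.05 = 4.35
  Discussion 74 × 0.3 = 22.2
  Assignments 75 × 0.1 = 7.5
  Quizzes 97 × 0.06 = 5.82
Sum = 67.275
Bonus: 67.275 + 2 = 69.275
69.275 is ≥ 67 and < 70 → D+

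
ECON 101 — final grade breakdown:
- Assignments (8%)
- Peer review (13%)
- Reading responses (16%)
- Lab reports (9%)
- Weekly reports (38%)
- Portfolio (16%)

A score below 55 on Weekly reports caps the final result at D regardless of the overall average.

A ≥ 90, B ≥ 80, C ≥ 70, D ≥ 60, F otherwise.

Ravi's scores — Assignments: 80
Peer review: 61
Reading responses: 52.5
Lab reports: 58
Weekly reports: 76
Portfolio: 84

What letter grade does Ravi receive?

C

Weekly reports score 76 ≥ 55: minimum met.
Weighted total:
  Assignments 80 × 0.08 = 6.4
  Peer review 61 × 0.13 = 7.93
  Reading responses 52.5 × 0.16 = 8.4
  Lab reports 58 × 0.09 = 5.22
  Weekly reports 76 × 0.38 = 28.88
  Portfolio 84 × 0.16 = 13.44
Sum = 70.27
70.27 is ≥ 70 and < 80 → C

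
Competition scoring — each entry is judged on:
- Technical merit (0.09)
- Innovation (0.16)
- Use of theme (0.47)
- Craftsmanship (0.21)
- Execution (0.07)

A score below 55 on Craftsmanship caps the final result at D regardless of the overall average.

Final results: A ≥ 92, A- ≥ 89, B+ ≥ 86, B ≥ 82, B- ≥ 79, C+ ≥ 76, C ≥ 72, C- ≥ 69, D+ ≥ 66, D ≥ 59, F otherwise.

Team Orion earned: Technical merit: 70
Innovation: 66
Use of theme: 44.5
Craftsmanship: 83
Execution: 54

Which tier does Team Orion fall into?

Craftsmanship score 83 ≥ 55: minimum met.
Weighted total:
  Technical merit 70 × 0.09 = 6.3
  Innovation 66 × 0.16 = 10.56
  Use of theme 44.5 × 0.47 = 20.915
  Craftsmanship 83 × 0.21 = 17.43
  Execution 54 × 0.07 = 3.78
Sum = 58.985
58.985 < 59 → F

F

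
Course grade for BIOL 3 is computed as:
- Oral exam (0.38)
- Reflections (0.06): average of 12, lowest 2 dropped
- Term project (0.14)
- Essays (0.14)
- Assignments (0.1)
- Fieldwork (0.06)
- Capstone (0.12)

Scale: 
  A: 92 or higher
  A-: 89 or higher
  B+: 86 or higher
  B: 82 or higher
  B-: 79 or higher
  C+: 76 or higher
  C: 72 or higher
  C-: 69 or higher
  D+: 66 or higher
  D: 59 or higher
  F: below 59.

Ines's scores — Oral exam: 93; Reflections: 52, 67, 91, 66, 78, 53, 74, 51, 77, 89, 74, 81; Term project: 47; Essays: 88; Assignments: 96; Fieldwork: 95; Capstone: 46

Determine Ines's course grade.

Reflections: drop 51, 52 → average of remaining 10 = 750/10 = 75
Weighted total:
  Oral exam 93 × 0.38 = 35.34
  Reflections 75 × 0.06 = 4.5
  Term project 47 × 0.14 = 6.58
  Essays 88 × 0.14 = 12.32
  Assignments 96 × 0.1 = 9.6
  Fieldwork 95 × 0.06 = 5.7
  Capstone 46 × 0.12 = 5.52
Sum = 79.56
79.56 is ≥ 79 and < 82 → B-

B-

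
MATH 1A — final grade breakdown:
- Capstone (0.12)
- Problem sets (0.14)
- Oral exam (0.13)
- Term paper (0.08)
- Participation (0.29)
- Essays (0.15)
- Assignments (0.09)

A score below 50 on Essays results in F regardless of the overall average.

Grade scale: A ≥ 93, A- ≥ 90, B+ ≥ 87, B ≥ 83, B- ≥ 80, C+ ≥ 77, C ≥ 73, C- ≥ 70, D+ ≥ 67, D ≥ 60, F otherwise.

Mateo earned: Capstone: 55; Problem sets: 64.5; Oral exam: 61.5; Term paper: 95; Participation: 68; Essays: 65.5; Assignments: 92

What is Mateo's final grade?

Essays score 65.5 ≥ 50: minimum met.
Weighted total:
  Capstone 55 × 0.12 = 6.6
  Problem sets 64.5 × 0.14 = 9.03
  Oral exam 61.5 × 0.13 = 7.995
  Term paper 95 × 0.08 = 7.6
  Participation 68 × 0.29 = 19.72
  Essays 65.5 × 0.15 = 9.825
  Assignments 92 × 0.09 = 8.28
Sum = 69.05
69.05 is ≥ 67 and < 70 → D+

D+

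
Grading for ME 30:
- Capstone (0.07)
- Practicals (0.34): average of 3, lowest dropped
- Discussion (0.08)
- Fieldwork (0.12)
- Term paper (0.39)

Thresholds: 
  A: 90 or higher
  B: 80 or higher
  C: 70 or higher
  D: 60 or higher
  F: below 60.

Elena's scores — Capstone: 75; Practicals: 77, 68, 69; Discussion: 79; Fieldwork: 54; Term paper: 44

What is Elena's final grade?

D

Practicals: drop 68 → average of remaining 2 = 146/2 = 73
Weighted total:
  Capstone 75 × 0.07 = 5.25
  Practicals 73 × 0.34 = 24.82
  Discussion 79 × 0.08 = 6.32
  Fieldwork 54 × 0.12 = 6.48
  Term paper 44 × 0.39 = 17.16
Sum = 60.03
60.03 is ≥ 60 and < 70 → D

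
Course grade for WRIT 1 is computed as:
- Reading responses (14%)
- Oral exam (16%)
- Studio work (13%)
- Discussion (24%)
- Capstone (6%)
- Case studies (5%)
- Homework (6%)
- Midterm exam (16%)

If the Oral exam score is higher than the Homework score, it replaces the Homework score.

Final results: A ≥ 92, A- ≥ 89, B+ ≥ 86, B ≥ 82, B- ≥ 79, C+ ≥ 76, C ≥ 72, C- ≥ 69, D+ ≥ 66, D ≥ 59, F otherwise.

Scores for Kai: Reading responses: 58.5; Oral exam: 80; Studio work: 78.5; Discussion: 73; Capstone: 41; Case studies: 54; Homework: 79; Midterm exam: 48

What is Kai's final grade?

D+

Oral exam (80) > Homework (79), so Homework counts as 80.
Weighted total:
  Reading responses 58.5 × 0.14 = 8.19
  Oral exam 80 × 0.16 = 12.8
  Studio work 78.5 × 0.13 = 10.205
  Discussion 73 × 0.24 = 17.52
  Capstone 41 × 0.06 = 2.46
  Case studies 54 × 0.05 = 2.7
  Homework 80 × 0.06 = 4.8
  Midterm exam 48 × 0.16 = 7.68
Sum = 66.355
66.355 is ≥ 66 and < 69 → D+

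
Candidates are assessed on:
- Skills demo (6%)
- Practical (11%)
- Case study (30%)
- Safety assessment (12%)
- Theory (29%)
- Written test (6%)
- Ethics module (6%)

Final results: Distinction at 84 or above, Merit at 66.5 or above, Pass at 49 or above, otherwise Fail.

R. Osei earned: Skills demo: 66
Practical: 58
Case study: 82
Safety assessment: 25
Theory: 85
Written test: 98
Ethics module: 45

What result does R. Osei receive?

Weighted total:
  Skills demo 66 × 0.06 = 3.96
  Practical 58 × 0.11 = 6.38
  Case study 82 × 0.3 = 24.6
  Safety assessment 25 × 0.12 = 3
  Theory 85 × 0.29 = 24.65
  Written test 98 × 0.06 = 5.88
  Ethics module 45 × 0.06 = 2.7
Sum = 71.17
71.17 is ≥ 66.5 and < 84 → Merit

Merit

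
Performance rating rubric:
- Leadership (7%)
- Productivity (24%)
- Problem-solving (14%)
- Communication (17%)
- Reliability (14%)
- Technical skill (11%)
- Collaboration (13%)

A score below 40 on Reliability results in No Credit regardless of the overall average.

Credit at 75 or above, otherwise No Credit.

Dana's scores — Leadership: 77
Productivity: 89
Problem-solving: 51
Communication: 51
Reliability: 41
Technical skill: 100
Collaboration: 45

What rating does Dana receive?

No Credit

Reliability score 41 ≥ 40: minimum met.
Weighted total:
  Leadership 77 × 0.07 = 5.39
  Productivity 89 × 0.24 = 21.36
  Problem-solving 51 × 0.14 = 7.14
  Communication 51 × 0.17 = 8.67
  Reliability 41 × 0.14 = 5.74
  Technical skill 100 × 0.11 = 11
  Collaboration 45 × 0.13 = 5.85
Sum = 65.15
65.15 < 75 → No Credit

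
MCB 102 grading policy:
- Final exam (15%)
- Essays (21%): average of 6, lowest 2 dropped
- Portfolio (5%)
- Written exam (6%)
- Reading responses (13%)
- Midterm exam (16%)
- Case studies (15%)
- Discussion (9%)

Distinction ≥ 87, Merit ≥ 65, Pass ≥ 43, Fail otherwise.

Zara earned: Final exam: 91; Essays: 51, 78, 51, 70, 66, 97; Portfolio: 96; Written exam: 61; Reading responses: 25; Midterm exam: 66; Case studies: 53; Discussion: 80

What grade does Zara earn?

Merit

Essays: drop 51, 51 → average of remaining 4 = 311/4 = 77.75
Weighted total:
  Final exam 91 × 0.15 = 13.65
  Essays 77.75 × 0.21 = 16.3275
  Portfolio 96 × 0.05 = 4.8
  Written exam 61 × 0.06 = 3.66
  Reading responses 25 × 0.13 = 3.25
  Midterm exam 66 × 0.16 = 10.56
  Case studies 53 × 0.15 = 7.95
  Discussion 80 × 0.09 = 7.2
Sum = 67.3975
67.3975 is ≥ 65 and < 87 → Merit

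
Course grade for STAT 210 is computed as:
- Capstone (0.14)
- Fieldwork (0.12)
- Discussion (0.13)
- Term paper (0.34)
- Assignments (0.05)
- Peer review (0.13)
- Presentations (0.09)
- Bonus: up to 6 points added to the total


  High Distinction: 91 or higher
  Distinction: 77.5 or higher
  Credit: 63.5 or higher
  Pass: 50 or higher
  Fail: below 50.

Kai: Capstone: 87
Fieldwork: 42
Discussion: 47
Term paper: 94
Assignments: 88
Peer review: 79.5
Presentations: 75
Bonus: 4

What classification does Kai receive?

Distinction

Weighted total:
  Capstone 87 × 0.14 = 12.18
  Fieldwork 42 × 0.12 = 5.04
  Discussion 47 × 0.13 = 6.11
  Term paper 94 × 0.34 = 31.96
  Assignments 88 × 0.05 = 4.4
  Peer review 79.5 × 0.13 = 10.335
  Presentations 75 × 0.09 = 6.75
Sum = 76.775
Bonus: 76.775 + 4 = 80.775
80.775 is ≥ 77.5 and < 91 → Distinction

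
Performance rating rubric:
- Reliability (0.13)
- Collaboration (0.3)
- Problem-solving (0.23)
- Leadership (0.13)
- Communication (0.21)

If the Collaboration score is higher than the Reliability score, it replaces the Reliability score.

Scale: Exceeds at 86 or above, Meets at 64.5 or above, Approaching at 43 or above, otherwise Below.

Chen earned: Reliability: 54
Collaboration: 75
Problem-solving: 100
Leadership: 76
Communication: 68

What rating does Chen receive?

Collaboration (75) > Reliability (54), so Reliability counts as 75.
Weighted total:
  Reliability 75 × 0.13 = 9.75
  Collaboration 75 × 0.3 = 22.5
  Problem-solving 100 × 0.23 = 23
  Leadership 76 × 0.13 = 9.88
  Communication 68 × 0.21 = 14.28
Sum = 79.41
79.41 is ≥ 64.5 and < 86 → Meets

Meets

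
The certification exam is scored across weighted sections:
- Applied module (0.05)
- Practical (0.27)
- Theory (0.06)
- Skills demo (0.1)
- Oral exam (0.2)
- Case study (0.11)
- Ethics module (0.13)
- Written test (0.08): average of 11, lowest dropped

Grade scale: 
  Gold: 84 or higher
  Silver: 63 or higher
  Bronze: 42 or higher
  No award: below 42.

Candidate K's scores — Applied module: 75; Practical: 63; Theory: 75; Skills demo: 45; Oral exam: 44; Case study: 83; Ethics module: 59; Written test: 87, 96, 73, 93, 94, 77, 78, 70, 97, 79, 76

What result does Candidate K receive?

Written test: drop 70 → average of remaining 10 = 850/10 = 85
Weighted total:
  Applied module 75 × 0.05 = 3.75
  Practical 63 × 0.27 = 17.01
  Theory 75 × 0.06 = 4.5
  Skills demo 45 × 0.1 = 4.5
  Oral exam 44 × 0.2 = 8.8
  Case study 83 × 0.11 = 9.13
  Ethics module 59 × 0.13 = 7.67
  Written test 85 × 0.08 = 6.8
Sum = 62.16
62.16 is ≥ 42 and < 63 → Bronze

Bronze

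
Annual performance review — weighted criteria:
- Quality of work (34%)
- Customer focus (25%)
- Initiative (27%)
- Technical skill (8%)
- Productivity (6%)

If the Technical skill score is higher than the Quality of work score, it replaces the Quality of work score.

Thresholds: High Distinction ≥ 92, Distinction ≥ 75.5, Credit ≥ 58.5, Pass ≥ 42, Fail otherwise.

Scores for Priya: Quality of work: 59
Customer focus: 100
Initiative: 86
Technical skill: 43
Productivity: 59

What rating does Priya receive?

Credit

Technical skill (43) ≤ Quality of work (59), so Quality of work stays at 59.
Weighted total:
  Quality of work 59 × 0.34 = 20.06
  Customer focus 100 × 0.25 = 25
  Initiative 86 × 0.27 = 23.22
  Technical skill 43 × 0.08 = 3.44
  Productivity 59 × 0.06 = 3.54
Sum = 75.26
75.26 is ≥ 58.5 and < 75.5 → Credit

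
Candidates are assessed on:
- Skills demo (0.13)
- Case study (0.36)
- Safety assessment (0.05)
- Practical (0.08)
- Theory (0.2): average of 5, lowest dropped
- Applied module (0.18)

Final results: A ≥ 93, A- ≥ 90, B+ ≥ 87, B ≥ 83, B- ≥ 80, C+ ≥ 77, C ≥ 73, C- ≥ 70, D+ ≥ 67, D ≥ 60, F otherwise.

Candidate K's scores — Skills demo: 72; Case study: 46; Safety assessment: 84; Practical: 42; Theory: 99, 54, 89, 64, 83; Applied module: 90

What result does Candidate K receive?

D

Theory: drop 54 → average of remaining 4 = 335/4 = 83.75
Weighted total:
  Skills demo 72 × 0.13 = 9.36
  Case study 46 × 0.36 = 16.56
  Safety assessment 84 × 0.05 = 4.2
  Practical 42 × 0.08 = 3.36
  Theory 83.75 × 0.2 = 16.75
  Applied module 90 × 0.18 = 16.2
Sum = 66.43
66.43 is ≥ 60 and < 67 → D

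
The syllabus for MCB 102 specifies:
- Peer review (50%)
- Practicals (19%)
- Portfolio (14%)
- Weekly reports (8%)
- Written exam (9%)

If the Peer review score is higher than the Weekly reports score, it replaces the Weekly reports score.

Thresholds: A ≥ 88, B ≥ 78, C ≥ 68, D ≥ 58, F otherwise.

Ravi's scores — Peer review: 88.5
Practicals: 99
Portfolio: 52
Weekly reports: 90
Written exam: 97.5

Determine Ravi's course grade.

B

Peer review (88.5) ≤ Weekly reports (90), so Weekly reports stays at 90.
Weighted total:
  Peer review 88.5 × 0.5 = 44.25
  Practicals 99 × 0.19 = 18.81
  Portfolio 52 × 0.14 = 7.28
  Weekly reports 90 × 0.08 = 7.2
  Written exam 97.5 × 0.09 = 8.775
Sum = 86.315
86.315 is ≥ 78 and < 88 → B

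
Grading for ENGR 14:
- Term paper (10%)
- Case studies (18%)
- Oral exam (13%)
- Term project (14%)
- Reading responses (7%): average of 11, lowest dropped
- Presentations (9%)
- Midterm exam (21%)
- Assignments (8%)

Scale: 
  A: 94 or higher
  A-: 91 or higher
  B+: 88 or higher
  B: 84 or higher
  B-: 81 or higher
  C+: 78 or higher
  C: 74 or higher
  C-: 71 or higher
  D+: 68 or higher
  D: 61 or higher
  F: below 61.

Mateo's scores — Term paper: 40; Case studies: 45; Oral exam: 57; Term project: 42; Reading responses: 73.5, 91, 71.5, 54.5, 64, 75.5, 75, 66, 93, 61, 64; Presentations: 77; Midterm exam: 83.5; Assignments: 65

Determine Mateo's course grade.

F

Reading responses: drop 54.5 → average of remaining 10 = 734.5/10 = 73.45
Weighted total:
  Term paper 40 × 0.1 = 4
  Case studies 45 × 0.18 = 8.1
  Oral exam 57 × 0.13 = 7.41
  Term project 42 × 0.14 = 5.88
  Reading responses 73.45 × 0.07 = 5.1415
  Presentations 77 × 0.09 = 6.93
  Midterm exam 83.5 × 0.21 = 17.535
  Assignments 65 × 0.08 = 5.2
Sum = 60.1965
60.1965 < 61 → F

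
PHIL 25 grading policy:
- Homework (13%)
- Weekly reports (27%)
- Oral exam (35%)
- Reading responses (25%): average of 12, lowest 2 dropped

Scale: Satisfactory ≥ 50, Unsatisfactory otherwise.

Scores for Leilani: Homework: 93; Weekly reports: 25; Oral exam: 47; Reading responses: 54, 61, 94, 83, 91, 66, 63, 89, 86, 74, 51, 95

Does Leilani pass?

Reading responses: drop 51, 54 → average of remaining 10 = 802/10 = 80.2
Weighted total:
  Homework 93 × 0.13 = 12.09
  Weekly reports 25 × 0.27 = 6.75
  Oral exam 47 × 0.35 = 16.45
  Reading responses 80.2 × 0.25 = 20.05
Sum = 55.34
55.34 ≥ 50 → Satisfactory

Satisfactory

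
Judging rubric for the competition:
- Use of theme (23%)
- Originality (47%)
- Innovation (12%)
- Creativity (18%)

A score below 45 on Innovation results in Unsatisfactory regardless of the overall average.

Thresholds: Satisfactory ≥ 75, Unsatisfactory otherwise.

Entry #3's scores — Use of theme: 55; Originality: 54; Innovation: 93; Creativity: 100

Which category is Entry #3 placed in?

Unsatisfactory

Innovation score 93 ≥ 45: minimum met.
Weighted total:
  Use of theme 55 × 0.23 = 12.65
  Originality 54 × 0.47 = 25.38
  Innovation 93 × 0.12 = 11.16
  Creativity 100 × 0.18 = 18
Sum = 67.19
67.19 < 75 → Unsatisfactory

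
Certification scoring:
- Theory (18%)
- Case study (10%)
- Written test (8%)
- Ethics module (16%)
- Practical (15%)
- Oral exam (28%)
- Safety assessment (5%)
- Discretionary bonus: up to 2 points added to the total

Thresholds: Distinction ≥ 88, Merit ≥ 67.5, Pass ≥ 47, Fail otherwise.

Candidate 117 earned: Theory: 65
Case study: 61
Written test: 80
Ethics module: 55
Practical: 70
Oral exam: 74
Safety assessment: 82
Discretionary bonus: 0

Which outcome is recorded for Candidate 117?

Merit

Weighted total:
  Theory 65 × 0.18 = 11.7
  Case study 61 × 0.1 = 6.1
  Written test 80 × 0.08 = 6.4
  Ethics module 55 × 0.16 = 8.8
  Practical 70 × 0.15 = 10.5
  Oral exam 74 × 0.28 = 20.72
  Safety assessment 82 × 0.05 = 4.1
Sum = 68.32
Discretionary bonus: 68.32 + 0 = 68.32
68.32 is ≥ 67.5 and < 88 → Merit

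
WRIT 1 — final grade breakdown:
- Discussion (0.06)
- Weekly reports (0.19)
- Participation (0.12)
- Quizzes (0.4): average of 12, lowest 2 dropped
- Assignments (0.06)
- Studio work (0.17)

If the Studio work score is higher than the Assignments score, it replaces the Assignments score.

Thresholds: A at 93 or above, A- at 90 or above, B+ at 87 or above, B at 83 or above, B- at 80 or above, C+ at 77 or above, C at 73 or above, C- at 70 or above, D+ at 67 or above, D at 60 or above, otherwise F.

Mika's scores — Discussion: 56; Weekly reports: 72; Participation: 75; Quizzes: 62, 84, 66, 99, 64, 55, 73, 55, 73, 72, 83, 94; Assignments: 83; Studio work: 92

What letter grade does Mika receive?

C+

Quizzes: drop 55, 55 → average of remaining 10 = 770/10 = 77
Studio work (92) > Assignments (83), so Assignments counts as 92.
Weighted total:
  Discussion 56 × 0.06 = 3.36
  Weekly reports 72 × 0.19 = 13.68
  Participation 75 × 0.12 = 9
  Quizzes 77 × 0.4 = 30.8
  Assignments 92 × 0.06 = 5.52
  Studio work 92 × 0.17 = 15.64
Sum = 78
78 is ≥ 77 and < 80 → C+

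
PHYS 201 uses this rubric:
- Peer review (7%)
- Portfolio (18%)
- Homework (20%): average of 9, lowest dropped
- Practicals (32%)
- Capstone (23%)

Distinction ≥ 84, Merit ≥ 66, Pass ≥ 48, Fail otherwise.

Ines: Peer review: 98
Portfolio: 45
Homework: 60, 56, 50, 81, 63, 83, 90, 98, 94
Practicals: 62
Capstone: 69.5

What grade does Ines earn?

Homework: drop 50 → average of remaining 8 = 625/8 = 78.125
Weighted total:
  Peer review 98 × 0.07 = 6.86
  Portfolio 45 × 0.18 = 8.1
  Homework 78.125 × 0.2 = 15.625
  Practicals 62 × 0.32 = 19.84
  Capstone 69.5 × 0.23 = 15.985
Sum = 66.41
66.41 is ≥ 66 and < 84 → Merit

Merit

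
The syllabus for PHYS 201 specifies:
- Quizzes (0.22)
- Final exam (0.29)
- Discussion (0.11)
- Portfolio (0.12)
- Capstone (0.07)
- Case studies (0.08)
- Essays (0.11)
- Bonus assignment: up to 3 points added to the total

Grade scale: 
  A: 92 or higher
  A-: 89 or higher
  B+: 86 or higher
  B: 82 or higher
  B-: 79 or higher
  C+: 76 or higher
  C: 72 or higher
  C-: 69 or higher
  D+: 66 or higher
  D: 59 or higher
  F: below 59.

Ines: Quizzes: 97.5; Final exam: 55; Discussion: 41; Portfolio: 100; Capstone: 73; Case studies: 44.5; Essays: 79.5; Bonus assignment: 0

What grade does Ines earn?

Weighted total:
  Quizzes 97.5 × 0.22 = 21.45
  Final exam 55 × 0.29 = 15.95
  Discussion 41 × 0.11 = 4.51
  Portfolio 100 × 0.12 = 12
  Capstone 73 × 0.07 = 5.11
  Case studies 44.5 × 0.08 = 3.56
  Essays 79.5 × 0.11 = 8.745
Sum = 71.325
Bonus assignment: 71.325 + 0 = 71.325
71.325 is ≥ 69 and < 72 → C-

C-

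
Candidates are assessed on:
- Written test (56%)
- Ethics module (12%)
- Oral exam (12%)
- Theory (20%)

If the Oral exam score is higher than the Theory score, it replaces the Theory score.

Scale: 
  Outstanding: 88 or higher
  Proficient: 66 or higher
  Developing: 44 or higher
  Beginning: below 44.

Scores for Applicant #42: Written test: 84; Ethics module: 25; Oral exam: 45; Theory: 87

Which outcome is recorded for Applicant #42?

Oral exam (45) ≤ Theory (87), so Theory stays at 87.
Weighted total:
  Written test 84 × 0.56 = 47.04
  Ethics module 25 × 0.12 = 3
  Oral exam 45 × 0.12 = 5.4
  Theory 87 × 0.2 = 17.4
Sum = 72.84
72.84 is ≥ 66 and < 88 → Proficient

Proficient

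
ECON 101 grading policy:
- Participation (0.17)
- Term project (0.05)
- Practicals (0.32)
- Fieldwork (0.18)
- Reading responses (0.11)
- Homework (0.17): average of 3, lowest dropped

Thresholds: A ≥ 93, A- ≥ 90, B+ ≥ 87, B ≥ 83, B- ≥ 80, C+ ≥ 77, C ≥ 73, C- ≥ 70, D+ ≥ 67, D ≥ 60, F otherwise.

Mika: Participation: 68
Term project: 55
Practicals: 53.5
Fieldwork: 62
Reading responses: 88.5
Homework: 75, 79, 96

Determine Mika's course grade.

Homework: drop 75 → average of remaining 2 = 175/2 = 87.5
Weighted total:
  Participation 68 × 0.17 = 11.56
  Term project 55 × 0.05 = 2.75
  Practicals 53.5 × 0.32 = 17.12
  Fieldwork 62 × 0.18 = 11.16
  Reading responses 88.5 × 0.11 = 9.735
  Homework 87.5 × 0.17 = 14.875
Sum = 67.2
67.2 is ≥ 67 and < 70 → D+

D+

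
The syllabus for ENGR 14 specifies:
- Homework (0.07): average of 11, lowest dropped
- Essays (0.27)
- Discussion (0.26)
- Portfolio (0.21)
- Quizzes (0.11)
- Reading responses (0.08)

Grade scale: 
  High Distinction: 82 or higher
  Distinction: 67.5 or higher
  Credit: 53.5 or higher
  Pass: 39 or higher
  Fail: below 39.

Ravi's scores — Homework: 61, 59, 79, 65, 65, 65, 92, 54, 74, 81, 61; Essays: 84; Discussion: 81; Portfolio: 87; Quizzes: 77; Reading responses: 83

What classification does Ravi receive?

High Distinction

Homework: drop 54 → average of remaining 10 = 702/10 = 70.2
Weighted total:
  Homework 70.2 × 0.07 = 4.914
  Essays 84 × 0.27 = 22.68
  Discussion 81 × 0.26 = 21.06
  Portfolio 87 × 0.21 = 18.27
  Quizzes 77 × 0.11 = 8.47
  Reading responses 83 × 0.08 = 6.64
Sum = 82.034
82.034 ≥ 82 → High Distinction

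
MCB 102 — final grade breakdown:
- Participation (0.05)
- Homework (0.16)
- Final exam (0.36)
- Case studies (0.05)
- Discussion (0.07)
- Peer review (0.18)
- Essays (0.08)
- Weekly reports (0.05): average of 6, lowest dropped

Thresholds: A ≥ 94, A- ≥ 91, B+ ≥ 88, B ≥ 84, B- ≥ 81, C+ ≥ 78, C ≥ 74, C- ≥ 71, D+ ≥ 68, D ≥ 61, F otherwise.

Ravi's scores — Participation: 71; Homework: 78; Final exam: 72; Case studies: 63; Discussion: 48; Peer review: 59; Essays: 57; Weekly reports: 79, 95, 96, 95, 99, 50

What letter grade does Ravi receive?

D+

Weekly reports: drop 50 → average of remaining 5 = 464/5 = 92.8
Weighted total:
  Participation 71 × 0.05 = 3.55
  Homework 78 × 0.16 = 12.48
  Final exam 72 × 0.36 = 25.92
  Case studies 63 × 0.05 = 3.15
  Discussion 48 × 0.07 = 3.36
  Peer review 59 × 0.18 = 10.62
  Essays 57 × 0.08 = 4.56
  Weekly reports 92.8 × 0.05 = 4.64
Sum = 68.28
68.28 is ≥ 68 and < 71 → D+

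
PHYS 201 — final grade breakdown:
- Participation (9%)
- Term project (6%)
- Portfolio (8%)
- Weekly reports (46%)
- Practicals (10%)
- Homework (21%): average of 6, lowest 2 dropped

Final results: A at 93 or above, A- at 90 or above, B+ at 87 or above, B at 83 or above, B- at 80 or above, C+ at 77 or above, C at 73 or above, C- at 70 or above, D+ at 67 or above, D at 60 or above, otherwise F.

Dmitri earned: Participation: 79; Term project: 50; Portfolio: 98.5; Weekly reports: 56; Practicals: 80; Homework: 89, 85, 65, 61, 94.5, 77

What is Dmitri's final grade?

Homework: drop 61, 65 → average of remaining 4 = 345.5/4 = 86.375
Weighted total:
  Participation 79 × 0.09 = 7.11
  Term project 50 × 0.06 = 3
  Portfolio 98.5 × 0.08 = 7.88
  Weekly reports 56 × 0.46 = 25.76
  Practicals 80 × 0.1 = 8
  Homework 86.375 × 0.21 = 18.13875
Sum = 69.88875
69.88875 is ≥ 67 and < 70 → D+

D+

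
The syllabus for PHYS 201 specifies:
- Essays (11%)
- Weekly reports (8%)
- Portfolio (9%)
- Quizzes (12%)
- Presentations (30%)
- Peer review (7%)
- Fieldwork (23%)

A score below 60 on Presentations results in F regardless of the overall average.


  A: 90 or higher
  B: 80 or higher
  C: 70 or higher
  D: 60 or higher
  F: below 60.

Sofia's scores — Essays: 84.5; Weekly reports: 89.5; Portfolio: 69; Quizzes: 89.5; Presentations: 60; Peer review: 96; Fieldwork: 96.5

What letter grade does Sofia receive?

B

Presentations score 60 ≥ 60: minimum met.
Weighted total:
  Essays 84.5 × 0.11 = 9.295
  Weekly reports 89.5 × 0.08 = 7.16
  Portfolio 69 × 0.09 = 6.21
  Quizzes 89.5 × 0.12 = 10.74
  Presentations 60 × 0.3 = 18
  Peer review 96 × 0.07 = 6.72
  Fieldwork 96.5 × 0.23 = 22.195
Sum = 80.32
80.32 is ≥ 80 and < 90 → B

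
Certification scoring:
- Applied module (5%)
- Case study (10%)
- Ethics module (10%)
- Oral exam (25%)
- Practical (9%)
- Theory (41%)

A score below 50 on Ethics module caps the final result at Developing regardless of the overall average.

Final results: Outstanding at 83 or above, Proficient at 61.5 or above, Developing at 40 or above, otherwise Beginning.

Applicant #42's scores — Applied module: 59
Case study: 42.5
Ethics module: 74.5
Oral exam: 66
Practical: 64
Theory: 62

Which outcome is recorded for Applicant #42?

Ethics module score 74.5 ≥ 50: minimum met.
Weighted total:
  Applied module 59 × 0.05 = 2.95
  Case study 42.5 × 0.1 = 4.25
  Ethics module 74.5 × 0.1 = 7.45
  Oral exam 66 × 0.25 = 16.5
  Practical 64 × 0.09 = 5.76
  Theory 62 × 0.41 = 25.42
Sum = 62.33
62.33 is ≥ 61.5 and < 83 → Proficient

Proficient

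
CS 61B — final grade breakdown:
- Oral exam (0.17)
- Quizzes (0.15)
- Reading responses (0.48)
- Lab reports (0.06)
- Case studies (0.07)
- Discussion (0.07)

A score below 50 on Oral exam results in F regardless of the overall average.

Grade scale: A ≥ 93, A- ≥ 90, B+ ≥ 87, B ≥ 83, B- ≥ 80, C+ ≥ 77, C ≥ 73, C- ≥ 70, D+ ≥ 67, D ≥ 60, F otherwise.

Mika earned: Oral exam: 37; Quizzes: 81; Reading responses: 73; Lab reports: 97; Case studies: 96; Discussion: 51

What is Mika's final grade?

F

Oral exam score 37 < 50: minimum not met.
Weighted total:
  Oral exam 37 × 0.17 = 6.29
  Quizzes 81 × 0.15 = 12.15
  Reading responses 73 × 0.48 = 35.04
  Lab reports 97 × 0.06 = 5.82
  Case studies 96 × 0.07 = 6.72
  Discussion 51 × 0.07 = 3.57
Sum = 69.59
Because the Oral exam minimum was not met, the result is F.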